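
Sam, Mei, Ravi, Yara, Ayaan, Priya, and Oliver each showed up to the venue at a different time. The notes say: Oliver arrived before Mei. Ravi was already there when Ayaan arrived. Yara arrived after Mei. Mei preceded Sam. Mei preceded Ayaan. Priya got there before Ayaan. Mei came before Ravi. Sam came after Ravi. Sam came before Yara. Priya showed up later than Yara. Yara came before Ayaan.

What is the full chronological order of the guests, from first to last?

The constraints fix every adjacent pair, so only one ordering works:
Oliver → Mei → Ravi → Sam → Yara → Priya → Ayaan.

Oliver, Mei, Ravi, Sam, Yara, Priya, Ayaan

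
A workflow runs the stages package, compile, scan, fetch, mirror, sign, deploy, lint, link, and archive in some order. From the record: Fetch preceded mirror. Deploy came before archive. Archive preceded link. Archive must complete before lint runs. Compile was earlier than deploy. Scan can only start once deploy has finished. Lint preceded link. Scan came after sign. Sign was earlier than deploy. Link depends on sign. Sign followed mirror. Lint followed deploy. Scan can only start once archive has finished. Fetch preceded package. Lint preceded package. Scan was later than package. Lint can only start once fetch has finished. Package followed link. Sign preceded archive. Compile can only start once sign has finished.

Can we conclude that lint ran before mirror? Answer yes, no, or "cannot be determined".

Tracing the constraints gives mirror → sign → deploy → lint, so mirror must come before lint.
That means lint cannot be before mirror.

no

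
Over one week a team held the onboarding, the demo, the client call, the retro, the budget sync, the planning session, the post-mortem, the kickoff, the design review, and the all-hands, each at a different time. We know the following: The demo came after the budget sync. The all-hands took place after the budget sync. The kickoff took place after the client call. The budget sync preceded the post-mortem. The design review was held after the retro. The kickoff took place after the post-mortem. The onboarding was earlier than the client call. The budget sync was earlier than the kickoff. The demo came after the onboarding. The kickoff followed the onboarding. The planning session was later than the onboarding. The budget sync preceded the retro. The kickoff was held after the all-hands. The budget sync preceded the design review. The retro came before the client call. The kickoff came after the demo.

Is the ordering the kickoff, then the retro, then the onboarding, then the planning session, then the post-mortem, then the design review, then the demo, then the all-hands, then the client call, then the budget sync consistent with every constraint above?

no

The constraints require the budget sync before the kickoff, but in the proposed sequence the kickoff appears ahead of the budget sync. That one violation is enough.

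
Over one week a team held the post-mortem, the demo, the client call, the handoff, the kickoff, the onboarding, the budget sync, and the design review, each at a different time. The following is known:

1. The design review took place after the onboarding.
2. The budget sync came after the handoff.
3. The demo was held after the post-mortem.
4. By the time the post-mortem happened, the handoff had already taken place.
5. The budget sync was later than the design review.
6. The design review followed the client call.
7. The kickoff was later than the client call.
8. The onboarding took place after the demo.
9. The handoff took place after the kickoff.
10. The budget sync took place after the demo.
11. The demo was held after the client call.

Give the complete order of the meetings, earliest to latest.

The constraints fix every adjacent pair, so only one ordering works:
the client call → the kickoff → the handoff → the post-mortem → the demo → the onboarding → the design review → the budget sync.

the client call, the kickoff, the handoff, the post-mortem, the demo, the onboarding, the design review, the budget sync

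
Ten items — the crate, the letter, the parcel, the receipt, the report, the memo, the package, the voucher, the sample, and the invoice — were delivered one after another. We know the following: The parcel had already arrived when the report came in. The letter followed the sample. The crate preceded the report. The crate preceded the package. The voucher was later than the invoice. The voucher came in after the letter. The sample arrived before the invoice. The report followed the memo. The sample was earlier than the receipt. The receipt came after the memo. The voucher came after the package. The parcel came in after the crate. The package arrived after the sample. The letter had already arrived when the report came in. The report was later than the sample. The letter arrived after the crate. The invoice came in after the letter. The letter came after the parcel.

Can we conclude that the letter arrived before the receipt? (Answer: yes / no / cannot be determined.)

No chain of stated constraints runs from the letter to the receipt, and none runs from the receipt to the letter either.
So the relative order of the letter and the receipt is not fixed by the given facts.

cannot be determined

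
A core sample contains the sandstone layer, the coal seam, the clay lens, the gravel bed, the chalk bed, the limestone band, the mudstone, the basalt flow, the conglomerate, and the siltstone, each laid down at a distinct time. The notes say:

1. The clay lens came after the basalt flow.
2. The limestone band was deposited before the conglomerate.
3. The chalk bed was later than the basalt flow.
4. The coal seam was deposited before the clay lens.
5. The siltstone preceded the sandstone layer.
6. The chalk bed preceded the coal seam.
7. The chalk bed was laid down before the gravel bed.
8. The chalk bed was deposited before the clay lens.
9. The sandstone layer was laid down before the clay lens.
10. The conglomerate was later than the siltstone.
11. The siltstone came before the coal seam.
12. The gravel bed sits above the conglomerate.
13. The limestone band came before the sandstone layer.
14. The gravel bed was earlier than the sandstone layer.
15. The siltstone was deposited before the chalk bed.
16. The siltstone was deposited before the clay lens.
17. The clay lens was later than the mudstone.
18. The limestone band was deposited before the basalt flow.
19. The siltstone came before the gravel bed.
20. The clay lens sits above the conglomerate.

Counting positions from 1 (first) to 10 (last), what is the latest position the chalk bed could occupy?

The chalk bed must come before the clay lens, the coal seam, the gravel bed, and the sandstone layer — 4 layers forced after it.
Everything else can be placed before the chalk bed in some valid order, so the chalk bed can sit as late as position 10 − 4 = 6.

6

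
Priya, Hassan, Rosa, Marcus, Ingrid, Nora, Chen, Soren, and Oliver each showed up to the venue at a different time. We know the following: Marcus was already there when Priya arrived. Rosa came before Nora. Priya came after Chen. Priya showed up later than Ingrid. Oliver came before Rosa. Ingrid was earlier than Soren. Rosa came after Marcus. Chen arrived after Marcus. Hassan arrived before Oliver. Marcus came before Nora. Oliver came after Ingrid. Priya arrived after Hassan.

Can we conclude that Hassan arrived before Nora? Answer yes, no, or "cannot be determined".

yes

Chain the constraints: Hassan → Oliver → Rosa → Nora. Each link is directly stated, so Hassan comes before Nora.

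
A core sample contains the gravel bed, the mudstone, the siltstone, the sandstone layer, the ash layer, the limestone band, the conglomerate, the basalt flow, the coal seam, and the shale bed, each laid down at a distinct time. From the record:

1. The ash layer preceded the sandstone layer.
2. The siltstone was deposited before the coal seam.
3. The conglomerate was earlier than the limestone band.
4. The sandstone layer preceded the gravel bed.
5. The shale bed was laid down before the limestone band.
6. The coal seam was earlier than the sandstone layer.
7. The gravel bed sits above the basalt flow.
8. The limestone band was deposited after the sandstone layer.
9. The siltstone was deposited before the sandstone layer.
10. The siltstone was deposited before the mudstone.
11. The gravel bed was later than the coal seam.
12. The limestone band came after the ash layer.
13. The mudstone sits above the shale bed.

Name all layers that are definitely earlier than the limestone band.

Directly stated before the limestone band: the ash layer, the conglomerate, the sandstone layer, and the shale bed.
The coal seam reaches the limestone band via the coal seam → the sandstone layer → the limestone band.
The siltstone reaches the limestone band via the siltstone → the sandstone layer → the limestone band.

the ash layer, the coal seam, the conglomerate, the sandstone layer, the shale bed, the siltstone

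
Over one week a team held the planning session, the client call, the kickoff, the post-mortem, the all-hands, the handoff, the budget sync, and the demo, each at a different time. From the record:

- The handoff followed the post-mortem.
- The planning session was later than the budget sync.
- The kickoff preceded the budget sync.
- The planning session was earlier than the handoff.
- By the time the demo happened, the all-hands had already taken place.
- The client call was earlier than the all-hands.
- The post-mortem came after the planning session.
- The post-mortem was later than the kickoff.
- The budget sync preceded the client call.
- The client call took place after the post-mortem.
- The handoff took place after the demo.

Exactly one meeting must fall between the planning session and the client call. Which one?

Tracing the constraints gives the planning session → the post-mortem → the client call, so the post-mortem sits after the planning session and before the client call.
No other meeting is forced both after the planning session and before the client call.

the post-mortem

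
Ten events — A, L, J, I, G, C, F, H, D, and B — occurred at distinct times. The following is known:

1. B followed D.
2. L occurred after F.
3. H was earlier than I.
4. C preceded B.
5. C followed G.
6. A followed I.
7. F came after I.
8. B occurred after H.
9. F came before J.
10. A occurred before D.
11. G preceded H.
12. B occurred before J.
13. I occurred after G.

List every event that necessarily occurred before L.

F, G, H, I

Directly stated before L: F.
G reaches L via G → I → F → L.
H reaches L via H → I → F → L.
I reaches L via I → F → L.
No chain forces D (or any of the others) ahead of L.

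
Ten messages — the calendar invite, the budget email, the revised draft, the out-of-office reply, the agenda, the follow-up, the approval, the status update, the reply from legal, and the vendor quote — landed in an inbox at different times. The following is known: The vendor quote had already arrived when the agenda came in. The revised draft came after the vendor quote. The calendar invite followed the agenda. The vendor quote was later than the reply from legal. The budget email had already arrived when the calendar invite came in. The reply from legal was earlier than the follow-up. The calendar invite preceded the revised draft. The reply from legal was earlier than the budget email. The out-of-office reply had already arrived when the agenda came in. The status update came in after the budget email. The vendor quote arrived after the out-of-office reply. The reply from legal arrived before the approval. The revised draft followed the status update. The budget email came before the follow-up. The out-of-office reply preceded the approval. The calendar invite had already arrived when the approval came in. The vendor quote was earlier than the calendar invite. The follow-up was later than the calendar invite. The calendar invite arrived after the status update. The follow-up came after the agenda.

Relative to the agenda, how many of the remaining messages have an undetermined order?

Forced before the agenda: the out-of-office reply, the reply from legal, and the vendor quote; forced after the agenda: the approval, the calendar invite, the follow-up, and the revised draft.
That leaves the budget email and the status update with no forced order relative to the agenda — 2.

2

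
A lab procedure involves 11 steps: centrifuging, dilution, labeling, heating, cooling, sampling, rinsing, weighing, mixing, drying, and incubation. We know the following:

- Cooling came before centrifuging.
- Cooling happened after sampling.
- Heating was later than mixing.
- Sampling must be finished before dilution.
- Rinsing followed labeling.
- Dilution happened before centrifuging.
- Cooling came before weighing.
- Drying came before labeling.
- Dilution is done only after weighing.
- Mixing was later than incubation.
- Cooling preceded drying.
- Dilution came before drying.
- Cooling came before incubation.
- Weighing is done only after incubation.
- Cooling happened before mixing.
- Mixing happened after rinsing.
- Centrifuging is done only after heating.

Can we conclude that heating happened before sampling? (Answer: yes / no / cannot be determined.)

no

Tracing the constraints gives sampling → cooling → mixing → heating, so sampling must come before heating.
That means heating cannot be before sampling.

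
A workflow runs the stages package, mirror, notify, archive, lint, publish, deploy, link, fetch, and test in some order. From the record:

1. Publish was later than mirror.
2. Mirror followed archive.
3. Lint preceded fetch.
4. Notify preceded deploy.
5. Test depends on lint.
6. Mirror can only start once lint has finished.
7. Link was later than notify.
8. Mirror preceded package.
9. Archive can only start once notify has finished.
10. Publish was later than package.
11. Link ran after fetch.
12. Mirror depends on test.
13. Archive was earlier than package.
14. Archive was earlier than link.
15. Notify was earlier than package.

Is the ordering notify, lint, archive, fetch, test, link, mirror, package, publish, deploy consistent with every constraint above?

yes

Check each stated constraint against the proposed order — e.g. notify is ahead of package; notify is ahead of deploy. Every pair is in the required order; nothing is violated.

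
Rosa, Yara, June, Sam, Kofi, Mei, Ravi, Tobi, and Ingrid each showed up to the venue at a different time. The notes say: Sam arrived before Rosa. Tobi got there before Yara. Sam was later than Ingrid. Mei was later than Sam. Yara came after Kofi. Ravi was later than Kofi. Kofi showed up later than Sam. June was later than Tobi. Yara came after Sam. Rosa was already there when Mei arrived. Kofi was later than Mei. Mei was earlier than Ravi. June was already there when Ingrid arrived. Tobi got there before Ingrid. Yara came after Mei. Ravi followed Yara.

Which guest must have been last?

Every other guest has a chain of constraints placing them before Ravi, so Ravi is last.

Ravi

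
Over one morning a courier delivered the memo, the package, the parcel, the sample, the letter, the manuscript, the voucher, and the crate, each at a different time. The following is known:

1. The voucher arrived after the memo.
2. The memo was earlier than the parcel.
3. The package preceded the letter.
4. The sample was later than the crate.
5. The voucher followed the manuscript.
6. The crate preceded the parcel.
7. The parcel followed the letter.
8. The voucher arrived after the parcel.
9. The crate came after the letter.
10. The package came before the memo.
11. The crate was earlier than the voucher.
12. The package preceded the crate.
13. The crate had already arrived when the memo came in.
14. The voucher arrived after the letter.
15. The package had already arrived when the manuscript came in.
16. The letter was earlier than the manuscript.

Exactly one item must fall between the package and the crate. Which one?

the letter

Tracing the constraints gives the package → the letter → the crate, so the letter sits after the package and before the crate.
No other item is forced both after the package and before the crate.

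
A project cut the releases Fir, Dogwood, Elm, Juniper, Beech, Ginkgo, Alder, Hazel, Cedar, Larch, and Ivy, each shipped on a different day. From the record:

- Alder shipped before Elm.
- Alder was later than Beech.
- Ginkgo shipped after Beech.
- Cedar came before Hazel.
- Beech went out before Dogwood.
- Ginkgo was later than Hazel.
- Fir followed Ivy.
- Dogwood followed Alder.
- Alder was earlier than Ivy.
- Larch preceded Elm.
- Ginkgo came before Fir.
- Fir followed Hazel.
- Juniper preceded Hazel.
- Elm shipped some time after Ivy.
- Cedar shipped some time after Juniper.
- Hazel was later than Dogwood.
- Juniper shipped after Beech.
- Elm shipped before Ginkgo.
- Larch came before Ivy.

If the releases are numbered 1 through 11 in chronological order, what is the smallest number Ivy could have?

Alder, Beech, and Larch must all come before Ivy — 3 forced predecessors.
Nothing else is forced ahead of Ivy, so its earliest slot is position 3 + 1 = 4.

4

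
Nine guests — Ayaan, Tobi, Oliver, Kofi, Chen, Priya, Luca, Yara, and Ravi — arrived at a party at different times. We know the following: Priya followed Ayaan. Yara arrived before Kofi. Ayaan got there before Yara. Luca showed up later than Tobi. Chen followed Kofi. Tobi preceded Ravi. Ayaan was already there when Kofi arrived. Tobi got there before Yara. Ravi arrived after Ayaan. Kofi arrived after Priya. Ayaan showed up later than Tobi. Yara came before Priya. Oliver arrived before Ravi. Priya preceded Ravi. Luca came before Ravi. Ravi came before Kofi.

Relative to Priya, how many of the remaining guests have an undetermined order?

Forced before Priya: Ayaan, Tobi, and Yara; forced after Priya: Chen, Kofi, and Ravi.
That leaves Luca and Oliver with no forced order relative to Priya — 2.

2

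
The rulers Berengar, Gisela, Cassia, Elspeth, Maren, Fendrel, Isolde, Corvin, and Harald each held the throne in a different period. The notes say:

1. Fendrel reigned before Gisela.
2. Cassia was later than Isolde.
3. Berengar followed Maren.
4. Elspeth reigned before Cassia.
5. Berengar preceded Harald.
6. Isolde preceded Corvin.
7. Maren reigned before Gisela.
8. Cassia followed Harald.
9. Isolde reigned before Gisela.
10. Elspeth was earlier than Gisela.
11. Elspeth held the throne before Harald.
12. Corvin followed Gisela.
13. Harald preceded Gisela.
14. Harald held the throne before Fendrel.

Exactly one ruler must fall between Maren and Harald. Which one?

Tracing the constraints gives Maren → Berengar → Harald, so Berengar sits after Maren and before Harald.
No other ruler is forced both after Maren and before Harald.

Berengar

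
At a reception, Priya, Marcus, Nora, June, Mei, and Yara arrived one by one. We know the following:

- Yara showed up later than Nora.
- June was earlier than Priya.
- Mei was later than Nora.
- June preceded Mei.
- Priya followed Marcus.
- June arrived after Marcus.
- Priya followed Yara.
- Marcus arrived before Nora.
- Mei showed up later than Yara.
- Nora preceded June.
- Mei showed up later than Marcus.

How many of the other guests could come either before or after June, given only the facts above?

Forced before June: Marcus and Nora; forced after June: Mei and Priya.
That leaves Yara with no forced order relative to June — 1.

1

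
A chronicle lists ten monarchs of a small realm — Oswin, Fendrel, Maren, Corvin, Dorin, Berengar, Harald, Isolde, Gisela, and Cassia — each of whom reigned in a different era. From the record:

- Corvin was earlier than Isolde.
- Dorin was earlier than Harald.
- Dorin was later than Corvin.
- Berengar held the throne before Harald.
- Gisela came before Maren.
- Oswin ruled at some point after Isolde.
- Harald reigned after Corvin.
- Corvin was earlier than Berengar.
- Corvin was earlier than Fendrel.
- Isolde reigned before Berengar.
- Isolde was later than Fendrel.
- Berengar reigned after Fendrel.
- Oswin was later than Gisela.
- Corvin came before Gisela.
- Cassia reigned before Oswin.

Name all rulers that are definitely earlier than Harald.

Directly stated before Harald: Berengar, Corvin, and Dorin.
Fendrel reaches Harald via Fendrel → Berengar → Harald.
Isolde reaches Harald via Isolde → Berengar → Harald.

Berengar, Corvin, Dorin, Fendrel, Isolde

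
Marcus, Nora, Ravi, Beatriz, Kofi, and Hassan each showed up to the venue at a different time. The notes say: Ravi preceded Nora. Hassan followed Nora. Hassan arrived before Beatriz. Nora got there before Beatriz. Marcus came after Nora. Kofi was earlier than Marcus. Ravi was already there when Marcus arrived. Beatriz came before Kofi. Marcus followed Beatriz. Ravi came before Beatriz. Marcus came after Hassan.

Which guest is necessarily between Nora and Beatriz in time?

Tracing the constraints gives Nora → Hassan → Beatriz, so Hassan sits after Nora and before Beatriz.
No other guest is forced both after Nora and before Beatriz.

Hassan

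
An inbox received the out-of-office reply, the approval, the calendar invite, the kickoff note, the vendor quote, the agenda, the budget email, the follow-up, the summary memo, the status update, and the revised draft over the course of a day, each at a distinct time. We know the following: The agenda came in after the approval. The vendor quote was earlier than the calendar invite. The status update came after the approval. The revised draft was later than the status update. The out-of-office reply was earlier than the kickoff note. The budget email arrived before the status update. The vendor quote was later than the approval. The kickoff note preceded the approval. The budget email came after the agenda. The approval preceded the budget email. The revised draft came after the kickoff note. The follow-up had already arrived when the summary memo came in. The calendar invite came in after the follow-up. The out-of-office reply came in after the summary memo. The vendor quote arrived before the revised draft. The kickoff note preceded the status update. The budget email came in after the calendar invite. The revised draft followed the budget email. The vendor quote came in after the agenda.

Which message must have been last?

the revised draft

Every other message has a chain of constraints placing it before the revised draft, so the revised draft is last.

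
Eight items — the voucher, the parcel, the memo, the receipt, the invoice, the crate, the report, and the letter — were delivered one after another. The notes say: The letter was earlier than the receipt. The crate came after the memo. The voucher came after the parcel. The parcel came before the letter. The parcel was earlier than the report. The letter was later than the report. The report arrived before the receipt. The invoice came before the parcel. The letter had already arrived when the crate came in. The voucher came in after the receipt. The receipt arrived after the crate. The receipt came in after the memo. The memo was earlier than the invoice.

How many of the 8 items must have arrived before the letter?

Directly stated before the letter: the parcel and the report.
The invoice reaches the letter via the invoice → the parcel → the letter.
The memo reaches the letter via the memo → the invoice → the parcel → the letter.
No chain forces the crate (or any of the others) ahead of the letter.
That's the invoice, the memo, the parcel, and the report — 4 in all.

4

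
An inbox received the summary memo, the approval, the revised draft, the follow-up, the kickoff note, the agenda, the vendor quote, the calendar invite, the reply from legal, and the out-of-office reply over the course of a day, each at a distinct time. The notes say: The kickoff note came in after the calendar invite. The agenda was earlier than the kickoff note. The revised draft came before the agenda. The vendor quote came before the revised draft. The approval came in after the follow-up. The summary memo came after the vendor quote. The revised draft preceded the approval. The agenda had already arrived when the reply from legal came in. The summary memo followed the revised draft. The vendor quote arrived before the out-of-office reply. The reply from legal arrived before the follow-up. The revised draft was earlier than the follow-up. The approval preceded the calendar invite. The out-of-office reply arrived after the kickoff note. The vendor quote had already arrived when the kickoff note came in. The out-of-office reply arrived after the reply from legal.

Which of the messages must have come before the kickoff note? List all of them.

Directly stated before the kickoff note: the agenda, the calendar invite, and the vendor quote.
The approval reaches the kickoff note via the approval → the calendar invite → the kickoff note.
The follow-up reaches the kickoff note via the follow-up → the approval → the calendar invite → the kickoff note.
The reply from legal reaches the kickoff note via the reply from legal → the follow-up → the approval → the calendar invite → the kickoff note.
Likewise the revised draft reaches the kickoff note by chaining the stated constraints.
No chain forces the summary memo (or any of the others) ahead of the kickoff note.

the agenda, the approval, the calendar invite, the follow-up, the reply from legal, the revised draft, the vendor quote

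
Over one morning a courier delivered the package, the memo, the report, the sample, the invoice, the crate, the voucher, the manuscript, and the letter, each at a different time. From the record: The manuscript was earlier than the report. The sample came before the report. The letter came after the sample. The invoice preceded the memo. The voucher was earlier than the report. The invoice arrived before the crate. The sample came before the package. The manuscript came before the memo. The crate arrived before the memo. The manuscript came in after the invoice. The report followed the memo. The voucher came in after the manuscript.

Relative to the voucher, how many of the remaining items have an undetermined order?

5

Forced before the voucher: the invoice and the manuscript; forced after the voucher: the report.
That leaves the crate, the letter, the memo, the package, and the sample with no forced order relative to the voucher — 5.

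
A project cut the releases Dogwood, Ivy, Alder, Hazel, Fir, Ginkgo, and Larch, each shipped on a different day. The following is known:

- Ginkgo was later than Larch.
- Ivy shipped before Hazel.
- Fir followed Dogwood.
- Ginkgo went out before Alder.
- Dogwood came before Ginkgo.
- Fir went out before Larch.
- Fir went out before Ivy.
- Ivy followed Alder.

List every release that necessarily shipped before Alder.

Dogwood, Fir, Ginkgo, Larch

Directly stated before Alder: Ginkgo.
Dogwood reaches Alder via Dogwood → Ginkgo → Alder.
Fir reaches Alder via Fir → Larch → Ginkgo → Alder.
Larch reaches Alder via Larch → Ginkgo → Alder.
No chain forces Ivy (or any of the others) ahead of Alder.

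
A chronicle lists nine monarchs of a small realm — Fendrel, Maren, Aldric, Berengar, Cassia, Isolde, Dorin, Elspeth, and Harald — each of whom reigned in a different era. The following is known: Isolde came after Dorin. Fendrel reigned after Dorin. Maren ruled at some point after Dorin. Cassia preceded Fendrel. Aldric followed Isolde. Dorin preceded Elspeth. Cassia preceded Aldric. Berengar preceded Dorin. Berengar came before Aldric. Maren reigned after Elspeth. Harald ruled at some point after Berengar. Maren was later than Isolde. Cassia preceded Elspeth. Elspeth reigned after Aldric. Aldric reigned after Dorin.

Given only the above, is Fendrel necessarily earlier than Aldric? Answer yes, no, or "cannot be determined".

No chain of stated constraints runs from Fendrel to Aldric, and none runs from Aldric to Fendrel either.
So the relative order of Fendrel and Aldric is not fixed by the given facts.

cannot be determined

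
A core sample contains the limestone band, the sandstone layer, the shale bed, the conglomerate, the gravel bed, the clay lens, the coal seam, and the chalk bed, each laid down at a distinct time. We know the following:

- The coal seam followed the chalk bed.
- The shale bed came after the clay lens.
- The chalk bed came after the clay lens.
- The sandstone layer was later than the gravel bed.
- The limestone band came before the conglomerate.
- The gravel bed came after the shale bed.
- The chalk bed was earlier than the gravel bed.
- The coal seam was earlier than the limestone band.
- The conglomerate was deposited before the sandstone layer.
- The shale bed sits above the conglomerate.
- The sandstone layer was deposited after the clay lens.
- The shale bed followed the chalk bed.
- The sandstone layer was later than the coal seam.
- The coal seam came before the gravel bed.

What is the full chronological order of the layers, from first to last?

the clay lens, the chalk bed, the coal seam, the limestone band, the conglomerate, the shale bed, the gravel bed, the sandstone layer

The constraints fix every adjacent pair, so only one ordering works:
the clay lens → the chalk bed → the coal seam → the limestone band → the conglomerate → the shale bed → the gravel bed → the sandstone layer.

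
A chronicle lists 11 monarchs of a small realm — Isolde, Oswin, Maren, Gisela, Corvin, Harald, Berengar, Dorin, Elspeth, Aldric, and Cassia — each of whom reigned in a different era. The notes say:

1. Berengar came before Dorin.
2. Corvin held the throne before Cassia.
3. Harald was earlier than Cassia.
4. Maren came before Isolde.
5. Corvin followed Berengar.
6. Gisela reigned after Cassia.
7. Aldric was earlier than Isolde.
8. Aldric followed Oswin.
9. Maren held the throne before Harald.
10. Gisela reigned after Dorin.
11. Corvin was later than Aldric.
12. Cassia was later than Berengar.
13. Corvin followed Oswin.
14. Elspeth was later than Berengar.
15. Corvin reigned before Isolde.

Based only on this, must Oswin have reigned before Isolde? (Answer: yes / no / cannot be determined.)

yes

Chain the constraints: Oswin → Aldric → Isolde. Each link is directly stated, so Oswin comes before Isolde.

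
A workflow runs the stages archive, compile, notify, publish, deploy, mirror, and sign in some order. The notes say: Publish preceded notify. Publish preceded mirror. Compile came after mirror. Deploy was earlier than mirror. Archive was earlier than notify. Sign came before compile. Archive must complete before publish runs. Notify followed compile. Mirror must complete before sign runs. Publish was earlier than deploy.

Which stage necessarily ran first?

Archive has a chain of constraints placing it before every other stage, so archive must be first.

archive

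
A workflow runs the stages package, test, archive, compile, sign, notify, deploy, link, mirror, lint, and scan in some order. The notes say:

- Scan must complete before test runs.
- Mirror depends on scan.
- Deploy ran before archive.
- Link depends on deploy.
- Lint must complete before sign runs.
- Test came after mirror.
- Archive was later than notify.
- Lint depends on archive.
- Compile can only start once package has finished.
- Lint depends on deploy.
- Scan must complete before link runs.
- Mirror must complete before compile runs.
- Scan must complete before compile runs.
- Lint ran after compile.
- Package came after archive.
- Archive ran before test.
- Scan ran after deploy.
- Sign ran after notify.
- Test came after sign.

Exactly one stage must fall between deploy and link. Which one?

scan

Tracing the constraints gives deploy → scan → link, so scan sits after deploy and before link.
No other stage is forced both after deploy and before link.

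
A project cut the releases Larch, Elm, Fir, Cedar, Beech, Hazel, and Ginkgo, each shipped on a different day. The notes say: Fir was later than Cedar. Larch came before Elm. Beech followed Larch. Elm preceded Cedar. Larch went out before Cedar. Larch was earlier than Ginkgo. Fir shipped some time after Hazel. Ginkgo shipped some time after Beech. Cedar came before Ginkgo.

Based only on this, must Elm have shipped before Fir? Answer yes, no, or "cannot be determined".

Chain the constraints: Elm → Cedar → Fir. Each link is directly stated, so Elm comes before Fir.

yes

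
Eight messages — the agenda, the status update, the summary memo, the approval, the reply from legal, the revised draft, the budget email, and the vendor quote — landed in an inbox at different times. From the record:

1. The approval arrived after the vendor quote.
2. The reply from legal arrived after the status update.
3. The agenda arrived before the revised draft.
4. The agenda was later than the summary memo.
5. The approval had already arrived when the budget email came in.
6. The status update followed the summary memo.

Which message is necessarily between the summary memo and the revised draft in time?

the agenda

Tracing the constraints gives the summary memo → the agenda → the revised draft, so the agenda sits after the summary memo and before the revised draft.
No other message is forced both after the summary memo and before the revised draft.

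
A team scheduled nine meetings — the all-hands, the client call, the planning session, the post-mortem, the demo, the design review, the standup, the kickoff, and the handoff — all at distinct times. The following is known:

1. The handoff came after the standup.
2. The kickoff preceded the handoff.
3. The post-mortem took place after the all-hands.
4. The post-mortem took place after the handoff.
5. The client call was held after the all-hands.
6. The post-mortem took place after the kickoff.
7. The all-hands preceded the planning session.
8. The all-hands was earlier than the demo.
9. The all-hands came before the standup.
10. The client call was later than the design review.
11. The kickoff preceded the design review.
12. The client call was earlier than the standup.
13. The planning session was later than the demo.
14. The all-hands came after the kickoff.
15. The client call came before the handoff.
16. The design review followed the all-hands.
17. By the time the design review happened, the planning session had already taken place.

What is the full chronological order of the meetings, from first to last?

the kickoff, the all-hands, the demo, the planning session, the design review, the client call, the standup, the handoff, the post-mortem

The constraints fix every adjacent pair, so only one ordering works:
the kickoff → the all-hands → the demo → the planning session → the design review → the client call → the standup → the handoff → the post-mortem.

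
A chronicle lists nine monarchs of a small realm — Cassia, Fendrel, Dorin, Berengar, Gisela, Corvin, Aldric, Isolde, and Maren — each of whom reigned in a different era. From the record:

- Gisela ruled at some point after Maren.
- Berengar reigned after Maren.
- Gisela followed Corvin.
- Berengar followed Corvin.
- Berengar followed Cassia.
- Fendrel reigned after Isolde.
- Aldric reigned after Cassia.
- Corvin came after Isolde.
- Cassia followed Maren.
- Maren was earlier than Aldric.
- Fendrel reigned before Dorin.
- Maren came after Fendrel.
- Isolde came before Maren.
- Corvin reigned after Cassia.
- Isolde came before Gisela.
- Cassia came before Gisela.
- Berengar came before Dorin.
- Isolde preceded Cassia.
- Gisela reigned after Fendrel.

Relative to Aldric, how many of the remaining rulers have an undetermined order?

4

Forced before Aldric: Cassia, Fendrel, Isolde, and Maren.
That leaves Berengar, Corvin, Dorin, and Gisela with no forced order relative to Aldric — 4.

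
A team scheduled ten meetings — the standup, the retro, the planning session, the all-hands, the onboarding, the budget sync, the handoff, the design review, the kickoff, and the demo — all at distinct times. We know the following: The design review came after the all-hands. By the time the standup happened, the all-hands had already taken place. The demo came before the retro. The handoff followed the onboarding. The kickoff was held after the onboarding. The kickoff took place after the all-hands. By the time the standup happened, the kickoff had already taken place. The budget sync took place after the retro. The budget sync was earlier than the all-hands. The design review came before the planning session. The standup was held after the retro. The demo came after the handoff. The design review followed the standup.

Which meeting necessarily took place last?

Every other meeting has a chain of constraints placing it before the planning session, so the planning session is last.

the planning session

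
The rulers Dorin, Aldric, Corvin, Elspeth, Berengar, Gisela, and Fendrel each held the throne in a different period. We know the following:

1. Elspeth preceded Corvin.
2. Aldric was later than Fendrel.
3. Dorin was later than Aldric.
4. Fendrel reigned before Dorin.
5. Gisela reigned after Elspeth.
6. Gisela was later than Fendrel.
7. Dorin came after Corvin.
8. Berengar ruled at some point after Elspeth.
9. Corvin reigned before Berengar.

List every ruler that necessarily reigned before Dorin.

Aldric, Corvin, Elspeth, Fendrel

Directly stated before Dorin: Aldric, Corvin, and Fendrel.
Elspeth reaches Dorin via Elspeth → Corvin → Dorin.
No chain forces Gisela (or any of the others) ahead of Dorin.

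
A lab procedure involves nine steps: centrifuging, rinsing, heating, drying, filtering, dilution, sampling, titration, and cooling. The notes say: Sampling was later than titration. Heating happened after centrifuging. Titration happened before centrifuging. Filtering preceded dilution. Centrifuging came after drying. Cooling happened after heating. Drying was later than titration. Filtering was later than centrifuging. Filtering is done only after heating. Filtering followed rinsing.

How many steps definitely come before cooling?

4

Directly stated before cooling: heating.
Centrifuging reaches cooling via centrifuging → heating → cooling.
Drying reaches cooling via drying → centrifuging → heating → cooling.
Titration reaches cooling via titration → centrifuging → heating → cooling.
No chain forces sampling (or any of the others) ahead of cooling.
That's centrifuging, drying, heating, and titration — 4 in all.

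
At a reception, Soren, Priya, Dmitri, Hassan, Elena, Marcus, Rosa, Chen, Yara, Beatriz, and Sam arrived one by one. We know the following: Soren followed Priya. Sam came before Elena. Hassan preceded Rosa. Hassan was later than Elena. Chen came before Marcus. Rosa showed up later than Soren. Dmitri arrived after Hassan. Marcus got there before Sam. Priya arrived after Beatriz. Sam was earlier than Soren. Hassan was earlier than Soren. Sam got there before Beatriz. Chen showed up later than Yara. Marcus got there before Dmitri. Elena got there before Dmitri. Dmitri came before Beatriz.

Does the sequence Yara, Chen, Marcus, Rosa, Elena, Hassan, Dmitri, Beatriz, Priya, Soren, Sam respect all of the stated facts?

no

The constraints require Sam before Soren, but in the proposed sequence Soren appears ahead of Sam. That one violation is enough.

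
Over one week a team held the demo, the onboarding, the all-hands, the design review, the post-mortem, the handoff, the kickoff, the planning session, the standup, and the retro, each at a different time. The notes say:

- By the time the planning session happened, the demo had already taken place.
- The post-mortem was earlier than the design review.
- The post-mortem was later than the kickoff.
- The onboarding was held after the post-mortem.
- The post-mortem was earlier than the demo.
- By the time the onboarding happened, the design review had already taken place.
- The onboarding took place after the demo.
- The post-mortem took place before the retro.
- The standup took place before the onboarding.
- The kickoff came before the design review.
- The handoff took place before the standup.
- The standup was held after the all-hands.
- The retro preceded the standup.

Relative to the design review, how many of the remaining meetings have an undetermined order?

6

Forced before the design review: the kickoff and the post-mortem; forced after the design review: the onboarding.
That leaves the all-hands, the demo, the handoff, the planning session, the retro, and the standup with no forced order relative to the design review — 6.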